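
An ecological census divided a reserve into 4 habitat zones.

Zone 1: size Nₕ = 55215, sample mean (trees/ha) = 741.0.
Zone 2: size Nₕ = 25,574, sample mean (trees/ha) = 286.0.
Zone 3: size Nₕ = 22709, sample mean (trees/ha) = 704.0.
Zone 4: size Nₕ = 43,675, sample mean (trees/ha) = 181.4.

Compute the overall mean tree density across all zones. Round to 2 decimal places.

490.16

N = 55215 + 25574 + 22709 + 43675 = 147173.
Overall mean = Σ (Nₕ/N)·x̄ₕ — weight by population share, not a simple average.
Σ Nₕx̄ₕ = 55215·741.0 + 25574·286.0 + 22709·704.0 + 43675·181.4 = 40914315 + 7314164 + 15987136 + 7922645 = 72138260.
Divide by N: 72138260 / 147173 = 490.1596... → 490.16.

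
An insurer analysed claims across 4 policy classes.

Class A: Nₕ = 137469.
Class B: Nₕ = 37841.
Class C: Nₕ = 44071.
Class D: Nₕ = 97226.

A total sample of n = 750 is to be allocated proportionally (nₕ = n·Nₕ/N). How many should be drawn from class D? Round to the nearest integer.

N = 137469 + 37841 + 44071 + 97226 = 316607.
n_D = 750·97226/316607 = 230.316... → 230.

230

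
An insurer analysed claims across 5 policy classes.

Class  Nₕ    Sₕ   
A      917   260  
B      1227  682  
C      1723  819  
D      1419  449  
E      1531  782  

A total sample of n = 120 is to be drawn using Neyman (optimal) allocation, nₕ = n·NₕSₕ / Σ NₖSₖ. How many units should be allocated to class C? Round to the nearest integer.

A: NₕSₕ = 917·260 = 238420
B: NₕSₕ = 1227·682 = 836814
C: NₕSₕ = 1723·819 = 1411137
D: NₕSₕ = 1419·449 = 637131
E: NₕSₕ = 1531·782 = 1197242
Σ NₕSₕ = 4320744.
n_C = 120·1411137/4320744 = 39.192... → 39.

39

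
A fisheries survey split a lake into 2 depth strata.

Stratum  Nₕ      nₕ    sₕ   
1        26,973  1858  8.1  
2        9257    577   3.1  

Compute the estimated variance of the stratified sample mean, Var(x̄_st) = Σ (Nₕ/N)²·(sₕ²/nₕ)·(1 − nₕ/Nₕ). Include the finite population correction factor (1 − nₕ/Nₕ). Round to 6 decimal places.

0.019244

N = 36230. Term for each stratum: Wₕ²sₕ²/nₕ·(1−nₕ/Nₕ).
Var(x̄_st) = 0.018224268 + 0.001019532 = 0.019243800 → 0.019244.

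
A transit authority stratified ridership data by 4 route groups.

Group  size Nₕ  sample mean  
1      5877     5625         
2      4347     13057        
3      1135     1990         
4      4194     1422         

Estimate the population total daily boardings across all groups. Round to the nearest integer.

Population total = Σ Nₕ·x̄ₕ (each stratum's size times its mean).
5877·5625 + 4347·13057 + 1135·1990 + 4194·1422 = 33058125 + 56758779 + 2258650 + 5963868 = 98039422.

98039422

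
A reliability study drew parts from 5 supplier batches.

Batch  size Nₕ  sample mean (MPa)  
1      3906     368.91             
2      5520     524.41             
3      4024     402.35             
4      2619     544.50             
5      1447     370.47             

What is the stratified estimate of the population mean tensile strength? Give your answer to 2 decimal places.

N = 17516; weights Wₕ = Nₕ/N = (0.2230, 0.3151, 0.2297, 0.1495, 0.0826).
x̄_st = Σ Wₕ·x̄ₕ = 0.2230·368.91 + 0.3151·524.41 + 0.2297·402.35 + 0.1495·544.50 + 0.0826·370.47 ≈ 451.9798...
→ 451.98.

451.98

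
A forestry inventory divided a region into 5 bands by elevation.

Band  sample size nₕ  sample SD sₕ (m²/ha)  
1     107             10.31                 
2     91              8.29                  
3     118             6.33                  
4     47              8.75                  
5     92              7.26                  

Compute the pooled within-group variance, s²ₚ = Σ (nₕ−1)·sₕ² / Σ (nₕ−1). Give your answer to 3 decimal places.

67.686

Degrees of freedom: 106 + 90 + 117 + 46 + 91 = 450.
Σ(nₕ−1)sₕ² = 106·106.2961 + 90·68.7241 + 117·40.0689 + 46·76.5625 + 91·52.7076 = 30458.8835.
s²ₚ = 30458.8835 / 450 = 67.68641... → 67.686.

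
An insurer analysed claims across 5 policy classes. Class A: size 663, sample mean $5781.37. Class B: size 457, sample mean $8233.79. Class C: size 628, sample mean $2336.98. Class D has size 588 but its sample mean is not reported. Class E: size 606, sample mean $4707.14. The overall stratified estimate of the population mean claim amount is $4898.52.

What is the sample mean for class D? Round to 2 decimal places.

4243.89

N = 663 + 457 + 628 + 588 + 606 = 2942.
Overall total = μ·N = 4898.52·2942 = 14411445.84.
Subtract the known strata: 663·5781.37 + 457·8233.79 + 628·2336.98 + 606·4707.14 = 11916040.62.
Remaining total for class D: 14411445.84 − 11916040.62 = 2495405.22.
Divide by its size: 2495405.22 / 588 = 4243.8864... → 4243.89.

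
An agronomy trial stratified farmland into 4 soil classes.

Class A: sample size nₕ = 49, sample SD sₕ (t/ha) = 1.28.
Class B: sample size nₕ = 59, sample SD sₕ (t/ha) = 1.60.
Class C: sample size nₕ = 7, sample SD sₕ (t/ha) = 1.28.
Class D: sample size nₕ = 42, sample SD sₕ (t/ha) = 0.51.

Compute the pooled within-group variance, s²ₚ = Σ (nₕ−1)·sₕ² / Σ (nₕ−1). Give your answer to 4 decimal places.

1.6184

Degrees of freedom: 48 + 58 + 6 + 41 = 153.
Σ(nₕ−1)sₕ² = 48·1.6384 + 58·2.56 + 6·1.6384 + 41·0.2601 = 247.6177.
s²ₚ = 247.6177 / 153 = 1.618416... → 1.6184.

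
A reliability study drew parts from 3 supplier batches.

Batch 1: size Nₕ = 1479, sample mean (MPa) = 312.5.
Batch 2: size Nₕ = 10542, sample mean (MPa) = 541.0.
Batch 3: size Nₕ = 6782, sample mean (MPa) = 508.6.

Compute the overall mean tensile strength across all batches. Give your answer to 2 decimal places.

511.34

N = 1479 + 10542 + 6782 = 18803.
Overall mean = Σ (Nₕ/N)·x̄ₕ — weight by population share, not a simple average.
Σ Nₕx̄ₕ = 1479·312.5 + 10542·541.0 + 6782·508.6 = 462187.5 + 5703222 + 3449325.2 = 9614734.7.
Divide by N: 9614734.7 / 18803 = 511.3405... → 511.34.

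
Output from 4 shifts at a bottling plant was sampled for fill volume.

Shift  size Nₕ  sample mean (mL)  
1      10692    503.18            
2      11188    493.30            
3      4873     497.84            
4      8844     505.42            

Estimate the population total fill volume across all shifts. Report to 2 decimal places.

17794949.76

1: 10692·503.18 = 5380000.56
2: 11188·493.30 = 5519040.4
3: 4873·497.84 = 2425974.32
4: 8844·505.42 = 4469934.48
τ̂ = Σ Nₕx̄ₕ = 17794949.76.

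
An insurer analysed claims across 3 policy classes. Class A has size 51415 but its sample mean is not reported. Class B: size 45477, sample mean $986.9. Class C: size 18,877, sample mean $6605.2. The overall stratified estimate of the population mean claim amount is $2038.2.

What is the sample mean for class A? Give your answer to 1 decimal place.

N = 51415 + 45477 + 18877 = 115769.
Overall total = μ·N = 2038.2·115769 = 235960375.8.
Subtract the known strata: 45477·986.9 + 18877·6605.2 = 169567611.7.
Remaining total for class A: 235960375.8 − 169567611.7 = 66392764.1.
Divide by its size: 66392764.1 / 51415 = 1291.311... → 1291.3.

1291.3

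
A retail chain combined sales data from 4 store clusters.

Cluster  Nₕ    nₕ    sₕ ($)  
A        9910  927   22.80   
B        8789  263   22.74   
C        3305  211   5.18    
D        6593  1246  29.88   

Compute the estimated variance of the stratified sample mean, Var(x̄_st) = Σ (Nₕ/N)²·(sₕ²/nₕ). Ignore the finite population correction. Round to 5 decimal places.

0.29285

N = 28597; Wₕ = Nₕ/N.
cluster A: (9910/28597)²·22.80²/927 = 0.06734360
cluster B: (8789/28597)²·22.74²/263 = 0.18572191
cluster C: (3305/28597)²·5.18²/211 = 0.00169855
cluster D: (6593/28597)²·29.88²/1246 = 0.03808626
Sum = 0.29285033 → 0.29285.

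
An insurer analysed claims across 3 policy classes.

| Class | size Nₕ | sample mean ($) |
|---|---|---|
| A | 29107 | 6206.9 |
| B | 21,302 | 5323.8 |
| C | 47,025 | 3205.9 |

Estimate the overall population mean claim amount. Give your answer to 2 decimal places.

x̄_st = (Σ Nₕx̄ₕ) / (Σ Nₕ) = (29107·6206.9 + 21302·5323.8 + 47025·3205.9) / 97434
= 444829273.4 / 97434 = 4565.4420... → 4565.44.

4565.44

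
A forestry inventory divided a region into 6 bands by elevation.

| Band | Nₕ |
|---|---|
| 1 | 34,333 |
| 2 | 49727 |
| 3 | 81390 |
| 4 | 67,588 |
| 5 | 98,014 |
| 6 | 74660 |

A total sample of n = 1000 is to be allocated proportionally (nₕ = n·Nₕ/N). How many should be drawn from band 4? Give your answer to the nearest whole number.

167

Share of band 4 = 67588/405712 = 0.16659.
Allocate 1000 × 0.16659 = 166.591... → 167.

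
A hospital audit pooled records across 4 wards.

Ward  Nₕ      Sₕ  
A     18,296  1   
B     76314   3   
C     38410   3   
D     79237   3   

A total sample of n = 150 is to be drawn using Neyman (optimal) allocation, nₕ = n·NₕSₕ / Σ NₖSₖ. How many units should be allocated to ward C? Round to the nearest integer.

Σ NₕSₕ = 18296·1 + 76314·3 + 38410·3 + 79237·3 = 600179.
Share for C: 115230/600179 = 0.19199.
n_C = 150 × 0.19199 = 28.799... → 29.

29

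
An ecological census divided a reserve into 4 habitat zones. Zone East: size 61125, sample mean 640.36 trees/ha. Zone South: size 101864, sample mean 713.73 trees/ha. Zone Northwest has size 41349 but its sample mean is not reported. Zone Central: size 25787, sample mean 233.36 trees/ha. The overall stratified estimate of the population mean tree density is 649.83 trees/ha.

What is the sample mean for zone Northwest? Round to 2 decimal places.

766.14

Σ Nₕx̄ₕ = N·μ, so 41349·x̄_Northwest = 230125·649.83 − (61125·640.36 + 101864·713.73 + 25787·233.36).
= 149542128.75 − 117863052.04 = 31679076.71.
x̄_Northwest = 31679076.71 / 41349 = 766.1389... → 766.14.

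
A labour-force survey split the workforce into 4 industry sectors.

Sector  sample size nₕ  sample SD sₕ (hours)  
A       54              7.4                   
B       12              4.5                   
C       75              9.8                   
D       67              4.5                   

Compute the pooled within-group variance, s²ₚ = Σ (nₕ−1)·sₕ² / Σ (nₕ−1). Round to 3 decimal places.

56.708

Degrees of freedom: 53 + 11 + 74 + 66 = 204.
Σ(nₕ−1)sₕ² = 53·54.76 + 11·20.25 + 74·96.04 + 66·20.25 = 11568.49.
s²ₚ = 11568.49 / 204 = 56.70828... → 56.708.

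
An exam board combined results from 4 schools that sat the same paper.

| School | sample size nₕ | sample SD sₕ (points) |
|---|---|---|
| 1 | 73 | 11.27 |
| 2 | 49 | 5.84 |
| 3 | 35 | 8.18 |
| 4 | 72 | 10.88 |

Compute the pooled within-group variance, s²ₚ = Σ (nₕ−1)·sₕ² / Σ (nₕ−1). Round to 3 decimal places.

1: (73−1)·11.27² = 72·127.0129 = 9144.9288
2: (49−1)·5.84² = 48·34.1056 = 1637.0688
3: (35−1)·8.18² = 34·66.9124 = 2275.0216
4: (72−1)·10.88² = 71·118.3744 = 8404.5824
Numerator = 21461.6016; denominator = Σ(nₕ−1) = 225.
s²ₚ = 21461.6016/225 = 95.38490... → 95.385.

95.385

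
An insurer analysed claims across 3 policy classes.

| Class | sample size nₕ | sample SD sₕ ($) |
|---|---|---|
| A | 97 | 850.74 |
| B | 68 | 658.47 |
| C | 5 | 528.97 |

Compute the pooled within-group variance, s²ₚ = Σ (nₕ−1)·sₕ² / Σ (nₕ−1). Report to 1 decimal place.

596707.2

A: (97−1)·850.74² = 96·723758.5476 = 69480820.5696
B: (68−1)·658.47² = 67·433582.7409 = 29050043.6403
C: (5−1)·528.97² = 4·279809.2609 = 1119237.0436
Numerator = 99650101.2535; denominator = Σ(nₕ−1) = 167.
s²ₚ = 99650101.2535/167 = 596707.193... → 596707.2.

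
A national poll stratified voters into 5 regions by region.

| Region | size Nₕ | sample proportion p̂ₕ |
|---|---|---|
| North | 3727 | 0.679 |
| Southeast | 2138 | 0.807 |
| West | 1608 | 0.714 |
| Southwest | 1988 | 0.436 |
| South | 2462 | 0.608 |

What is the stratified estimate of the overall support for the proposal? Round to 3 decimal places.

0.651

N = 3727 + 2138 + 1608 + 1988 + 2462 = 11923.
Overall proportion = Σ (Nₕ/N)·p̂ₕ.
Σ Nₕp̂ₕ = 2530.633 + 1725.366 + 1148.112 + 866.768 + 1496.896 = 7767.775.
7767.775 / 11923 = 0.65150... → 0.651.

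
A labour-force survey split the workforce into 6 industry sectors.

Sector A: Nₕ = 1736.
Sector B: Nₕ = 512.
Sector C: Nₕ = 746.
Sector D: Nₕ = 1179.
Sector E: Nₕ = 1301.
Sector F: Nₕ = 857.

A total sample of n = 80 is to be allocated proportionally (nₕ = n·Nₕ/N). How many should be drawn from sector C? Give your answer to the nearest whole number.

9

Share of sector C = 746/6331 = 0.11783.
Allocate 80 × 0.11783 = 9.427... → 9.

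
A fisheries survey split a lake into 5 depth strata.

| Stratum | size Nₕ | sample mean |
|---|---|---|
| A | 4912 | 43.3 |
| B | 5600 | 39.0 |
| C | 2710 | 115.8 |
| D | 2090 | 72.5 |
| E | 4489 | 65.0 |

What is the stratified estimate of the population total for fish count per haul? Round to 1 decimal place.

1188217.6

Estimate total by summing Nₕ·x̄ₕ over strata.
4912·43.3 + 5600·39.0 + 2710·115.8 + 2090·72.5 + 4489·65.0 = 212689.6 + 218400 + 313818 + 151525 + 291785 = 1188217.6.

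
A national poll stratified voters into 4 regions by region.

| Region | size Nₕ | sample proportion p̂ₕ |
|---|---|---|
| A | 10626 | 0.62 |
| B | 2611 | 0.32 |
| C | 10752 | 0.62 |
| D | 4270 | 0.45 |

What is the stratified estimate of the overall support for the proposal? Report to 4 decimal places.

0.5666

Wₕ = Nₕ/N with N = 28259: 0.3760, 0.0924, 0.3805, 0.1511.
p̂_st = 0.3760·0.62 + 0.0924·0.32 + 0.3805·0.62 + 0.1511·0.45 ≈ 0.566594... → 0.5666.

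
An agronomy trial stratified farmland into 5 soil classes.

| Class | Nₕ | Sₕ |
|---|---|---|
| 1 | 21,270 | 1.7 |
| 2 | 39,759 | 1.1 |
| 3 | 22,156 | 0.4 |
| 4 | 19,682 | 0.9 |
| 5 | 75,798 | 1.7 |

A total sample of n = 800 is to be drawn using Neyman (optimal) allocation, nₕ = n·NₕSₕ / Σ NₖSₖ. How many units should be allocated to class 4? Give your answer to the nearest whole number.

60

Σ NₕSₕ = 21270·1.7 + 39759·1.1 + 22156·0.4 + 19682·0.9 + 75798·1.7 = 235326.7.
Share for 4: 17713.8/235326.7 = 0.07527.
n_4 = 800 × 0.07527 = 60.219... → 60.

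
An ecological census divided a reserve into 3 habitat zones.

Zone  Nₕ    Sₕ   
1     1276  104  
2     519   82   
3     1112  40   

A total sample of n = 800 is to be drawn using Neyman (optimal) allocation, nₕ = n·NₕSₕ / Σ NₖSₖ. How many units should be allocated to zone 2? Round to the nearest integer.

155

1: NₕSₕ = 1276·104 = 132704
2: NₕSₕ = 519·82 = 42558
3: NₕSₕ = 1112·40 = 44480
Σ NₕSₕ = 219742.
n_2 = 800·42558/219742 = 154.938... → 155.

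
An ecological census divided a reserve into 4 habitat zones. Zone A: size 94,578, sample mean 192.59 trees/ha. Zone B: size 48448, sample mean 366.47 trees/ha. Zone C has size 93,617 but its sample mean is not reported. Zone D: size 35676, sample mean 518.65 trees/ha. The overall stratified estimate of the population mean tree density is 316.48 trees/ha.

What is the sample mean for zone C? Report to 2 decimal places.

N = 94578 + 48448 + 93617 + 35676 = 272319.
Overall total = μ·N = 316.48·272319 = 86183517.12.
Subtract the known strata: 94578·192.59 + 48448·366.47 + 35676·518.65 = 54472872.98.
Remaining total for zone C: 86183517.12 − 54472872.98 = 31710644.14.
Divide by its size: 31710644.14 / 93617 = 338.7274... → 338.73.

338.73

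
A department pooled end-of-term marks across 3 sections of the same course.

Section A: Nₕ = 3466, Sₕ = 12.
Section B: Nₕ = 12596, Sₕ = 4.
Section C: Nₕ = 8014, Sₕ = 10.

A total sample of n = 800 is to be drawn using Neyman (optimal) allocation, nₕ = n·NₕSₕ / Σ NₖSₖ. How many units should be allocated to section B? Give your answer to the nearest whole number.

Σ NₕSₕ = 3466·12 + 12596·4 + 8014·10 = 172116.
Share for B: 50384/172116 = 0.29273.
n_B = 800 × 0.29273 = 234.186... → 234.

234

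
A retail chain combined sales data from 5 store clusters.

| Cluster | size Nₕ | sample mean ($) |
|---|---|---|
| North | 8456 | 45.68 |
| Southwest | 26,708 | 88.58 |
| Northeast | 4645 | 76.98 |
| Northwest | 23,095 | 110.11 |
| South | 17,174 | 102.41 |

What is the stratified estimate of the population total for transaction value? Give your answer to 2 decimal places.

7411416.61

North: 8456·45.68 = 386270.08
Southwest: 26708·88.58 = 2365794.64
Northeast: 4645·76.98 = 357572.1
Northwest: 23095·110.11 = 2542990.45
South: 17174·102.41 = 1758789.34
τ̂ = Σ Nₕx̄ₕ = 7411416.61.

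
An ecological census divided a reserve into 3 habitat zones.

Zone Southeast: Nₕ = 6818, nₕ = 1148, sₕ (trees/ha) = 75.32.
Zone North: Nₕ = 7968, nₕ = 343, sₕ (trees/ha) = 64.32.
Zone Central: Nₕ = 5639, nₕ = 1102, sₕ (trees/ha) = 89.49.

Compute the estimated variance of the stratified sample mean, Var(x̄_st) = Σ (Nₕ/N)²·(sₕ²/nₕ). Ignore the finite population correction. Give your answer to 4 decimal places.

N = 20425. Term for each stratum: Wₕ²sₕ²/nₕ.
Var(x̄_st) = 0.5506411 + 1.8355764 + 0.5539206 = 2.9401380 → 2.9401.

2.9401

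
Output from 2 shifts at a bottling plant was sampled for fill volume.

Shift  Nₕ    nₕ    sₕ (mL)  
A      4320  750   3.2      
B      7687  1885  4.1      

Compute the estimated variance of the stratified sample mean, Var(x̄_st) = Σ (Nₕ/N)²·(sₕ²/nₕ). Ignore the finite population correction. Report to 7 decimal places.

N = 12007. Term for each stratum: Wₕ²sₕ²/nₕ.
Var(x̄_st) = 0.0017674094 + 0.0036551155 = 0.0054225249 → 0.0054225.

0.0054225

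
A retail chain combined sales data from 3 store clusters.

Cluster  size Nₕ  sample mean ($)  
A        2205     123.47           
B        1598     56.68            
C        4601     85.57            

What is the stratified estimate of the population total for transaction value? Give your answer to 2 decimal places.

A: 2205·123.47 = 272251.35
B: 1598·56.68 = 90574.64
C: 4601·85.57 = 393707.57
τ̂ = Σ Nₕx̄ₕ = 756533.56.

756533.56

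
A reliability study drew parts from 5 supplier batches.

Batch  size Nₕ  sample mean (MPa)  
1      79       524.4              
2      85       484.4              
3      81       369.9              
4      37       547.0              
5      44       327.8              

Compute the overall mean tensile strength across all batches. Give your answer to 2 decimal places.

N = 326; weights Wₕ = Nₕ/N = (0.2423, 0.2607, 0.2485, 0.1135, 0.1350).
x̄_st = Σ Wₕ·x̄ₕ = 0.2423·524.4 + 0.2607·484.4 + 0.2485·369.9 + 0.1135·547.0 + 0.1350·327.8 ≈ 451.6126...
→ 451.61.

451.61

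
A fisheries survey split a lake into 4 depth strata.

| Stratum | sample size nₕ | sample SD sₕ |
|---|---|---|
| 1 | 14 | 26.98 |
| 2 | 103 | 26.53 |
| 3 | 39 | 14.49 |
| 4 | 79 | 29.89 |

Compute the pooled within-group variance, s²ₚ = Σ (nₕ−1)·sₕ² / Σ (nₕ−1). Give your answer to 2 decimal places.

Degrees of freedom: 13 + 102 + 38 + 78 = 231.
Σ(nₕ−1)sₕ² = 13·727.9204 + 102·703.8409 + 38·209.9601 + 78·893.4121 = 158919.3646.
s²ₚ = 158919.3646 / 231 = 687.9626... → 687.96.

687.96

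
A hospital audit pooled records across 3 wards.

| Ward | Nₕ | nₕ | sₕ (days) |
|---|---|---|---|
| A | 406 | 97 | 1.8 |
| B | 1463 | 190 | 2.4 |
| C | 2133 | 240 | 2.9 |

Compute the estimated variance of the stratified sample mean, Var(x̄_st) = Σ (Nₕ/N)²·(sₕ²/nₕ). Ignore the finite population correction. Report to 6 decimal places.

N = 4002. Term for each stratum: Wₕ²sₕ²/nₕ.
Var(x̄_st) = 0.000343773 + 0.004051384 + 0.009954336 = 0.014349492 → 0.014349.

0.014349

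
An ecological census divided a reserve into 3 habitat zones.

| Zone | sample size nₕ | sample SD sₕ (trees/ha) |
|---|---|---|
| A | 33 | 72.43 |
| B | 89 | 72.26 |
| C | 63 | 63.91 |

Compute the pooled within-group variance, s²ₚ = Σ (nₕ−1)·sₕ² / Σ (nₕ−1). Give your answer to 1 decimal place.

Degrees of freedom: 32 + 88 + 62 = 182.
Σ(nₕ−1)sₕ² = 32·5246.1049 + 88·5221.5076 + 62·4084.4881 = 880606.2878.
s²ₚ = 880606.2878 / 182 = 4838.496... → 4838.5.

4838.5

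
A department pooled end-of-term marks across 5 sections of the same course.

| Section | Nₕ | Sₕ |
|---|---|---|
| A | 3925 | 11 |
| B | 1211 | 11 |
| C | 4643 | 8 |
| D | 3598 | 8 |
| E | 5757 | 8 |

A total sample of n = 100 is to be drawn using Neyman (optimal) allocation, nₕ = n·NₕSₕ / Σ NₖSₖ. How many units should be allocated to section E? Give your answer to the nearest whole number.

Σ NₕSₕ = 3925·11 + 1211·11 + 4643·8 + 3598·8 + 5757·8 = 168480.
Share for E: 46056/168480 = 0.27336.
n_E = 100 × 0.27336 = 27.336... → 27.

27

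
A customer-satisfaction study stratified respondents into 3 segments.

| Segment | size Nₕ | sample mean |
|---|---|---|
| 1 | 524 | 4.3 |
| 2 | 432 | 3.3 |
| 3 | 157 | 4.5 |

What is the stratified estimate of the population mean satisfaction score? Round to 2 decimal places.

N = 524 + 432 + 157 = 1113.
The stratified mean weights each stratum mean by its population share Nₕ/N.
Σ Nₕx̄ₕ = 524·4.3 + 432·3.3 + 157·4.5 = 2253.2 + 1425.6 + 706.5 = 4385.3.
Divide by N: 4385.3 / 1113 = 3.9401... → 3.94.

3.94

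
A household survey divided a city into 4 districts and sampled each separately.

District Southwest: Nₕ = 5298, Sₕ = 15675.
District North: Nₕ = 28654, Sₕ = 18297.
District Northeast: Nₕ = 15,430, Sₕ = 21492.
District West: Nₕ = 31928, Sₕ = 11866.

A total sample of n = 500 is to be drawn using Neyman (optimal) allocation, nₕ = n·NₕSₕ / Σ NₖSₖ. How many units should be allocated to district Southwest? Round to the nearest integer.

32

Σ NₕSₕ = 5298·15675 + 28654·18297 + 15430·21492 + 31928·11866 = 1317807596.
Share for Southwest: 83046150/1317807596 = 0.06302.
n_Southwest = 500 × 0.06302 = 31.509... → 32.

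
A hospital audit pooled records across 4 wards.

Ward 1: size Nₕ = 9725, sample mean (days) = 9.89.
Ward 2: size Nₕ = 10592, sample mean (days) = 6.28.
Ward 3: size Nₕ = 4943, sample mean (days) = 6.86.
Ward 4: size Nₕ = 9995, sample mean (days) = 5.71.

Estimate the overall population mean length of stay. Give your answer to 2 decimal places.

7.20

x̄_st = (Σ Nₕx̄ₕ) / (Σ Nₕ) = (9725·9.89 + 10592·6.28 + 4943·6.86 + 9995·5.71) / 35255
= 253678.44 / 35255 = 7.1955... → 7.20.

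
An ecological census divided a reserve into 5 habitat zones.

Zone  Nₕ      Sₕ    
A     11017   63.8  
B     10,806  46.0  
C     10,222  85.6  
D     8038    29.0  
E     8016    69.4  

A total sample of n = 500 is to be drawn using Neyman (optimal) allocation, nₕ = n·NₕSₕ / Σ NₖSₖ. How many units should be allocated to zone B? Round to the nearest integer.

A: NₕSₕ = 11017·63.8 = 702884.6
B: NₕSₕ = 10806·46.0 = 497076
C: NₕSₕ = 10222·85.6 = 875003.2
D: NₕSₕ = 8038·29.0 = 233102
E: NₕSₕ = 8016·69.4 = 556310.4
Σ NₕSₕ = 2864376.2.
n_B = 500·497076/2864376.2 = 86.769... → 87.

87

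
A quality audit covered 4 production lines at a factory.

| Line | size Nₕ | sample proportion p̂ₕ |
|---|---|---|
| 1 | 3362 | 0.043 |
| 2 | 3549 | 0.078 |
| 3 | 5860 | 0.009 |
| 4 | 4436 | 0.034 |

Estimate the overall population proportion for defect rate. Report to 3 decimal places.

N = 3362 + 3549 + 5860 + 4436 = 17207.
Overall proportion = Σ (Nₕ/N)·p̂ₕ.
Σ Nₕp̂ₕ = 144.566 + 276.822 + 52.74 + 150.824 = 624.952.
624.952 / 17207 = 0.03632... → 0.036.

0.036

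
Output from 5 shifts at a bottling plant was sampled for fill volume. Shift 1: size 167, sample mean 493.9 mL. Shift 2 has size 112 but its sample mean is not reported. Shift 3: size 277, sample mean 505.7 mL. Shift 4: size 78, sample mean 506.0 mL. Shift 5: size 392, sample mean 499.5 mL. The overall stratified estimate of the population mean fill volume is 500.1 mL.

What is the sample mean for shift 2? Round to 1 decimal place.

493.5

N = 167 + 112 + 277 + 78 + 392 = 1026.
Overall total = μ·N = 500.1·1026 = 513102.6.
Subtract the known strata: 167·493.9 + 277·505.7 + 78·506.0 + 392·499.5 = 457832.2.
Remaining total for shift 2: 513102.6 − 457832.2 = 55270.4.
Divide by its size: 55270.4 / 112 = 493.486... → 493.5.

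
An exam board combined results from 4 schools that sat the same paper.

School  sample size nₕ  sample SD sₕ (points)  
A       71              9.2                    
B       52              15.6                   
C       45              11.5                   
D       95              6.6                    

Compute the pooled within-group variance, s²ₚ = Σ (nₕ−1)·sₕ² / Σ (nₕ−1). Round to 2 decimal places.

A: (71−1)·9.2² = 70·84.64 = 5924.8
B: (52−1)·15.6² = 51·243.36 = 12411.36
C: (45−1)·11.5² = 44·132.25 = 5819
D: (95−1)·6.6² = 94·43.56 = 4094.64
Numerator = 28249.8; denominator = Σ(nₕ−1) = 259.
s²ₚ = 28249.8/259 = 109.0726... → 109.07.

109.07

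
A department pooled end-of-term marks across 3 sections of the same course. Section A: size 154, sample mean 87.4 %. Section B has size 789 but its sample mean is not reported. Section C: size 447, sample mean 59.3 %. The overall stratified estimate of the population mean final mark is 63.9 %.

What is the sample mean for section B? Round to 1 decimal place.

N = 154 + 789 + 447 = 1390.
Overall total = μ·N = 63.9·1390 = 88821.
Subtract the known strata: 154·87.4 + 447·59.3 = 39966.7.
Remaining total for section B: 88821 − 39966.7 = 48854.3.
Divide by its size: 48854.3 / 789 = 61.919... → 61.9.

61.9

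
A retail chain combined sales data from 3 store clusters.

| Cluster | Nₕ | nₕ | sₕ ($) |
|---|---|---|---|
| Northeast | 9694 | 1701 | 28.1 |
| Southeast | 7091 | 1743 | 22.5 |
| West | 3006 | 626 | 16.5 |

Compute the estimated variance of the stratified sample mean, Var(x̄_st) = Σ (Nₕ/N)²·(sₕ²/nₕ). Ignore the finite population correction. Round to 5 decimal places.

0.15869

N = 19791. Term for each stratum: Wₕ²sₕ²/nₕ.
Var(x̄_st) = 0.11137273 + 0.03728612 + 0.01003312 = 0.15869197 → 0.15869.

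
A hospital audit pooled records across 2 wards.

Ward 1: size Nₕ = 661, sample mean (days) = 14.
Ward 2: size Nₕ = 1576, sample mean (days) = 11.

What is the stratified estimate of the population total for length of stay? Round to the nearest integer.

Population total = Σ Nₕ·x̄ₕ (each stratum's size times its mean).
661·14 + 1576·11 = 9254 + 17336 = 26590.

26590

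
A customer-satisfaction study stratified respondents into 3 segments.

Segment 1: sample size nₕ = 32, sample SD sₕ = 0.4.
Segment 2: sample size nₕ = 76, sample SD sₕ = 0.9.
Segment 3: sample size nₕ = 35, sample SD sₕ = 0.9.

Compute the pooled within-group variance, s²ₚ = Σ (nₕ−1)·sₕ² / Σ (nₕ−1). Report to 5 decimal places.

0.66607

1: (32−1)·0.4² = 31·0.16 = 4.96
2: (76−1)·0.9² = 75·0.81 = 60.75
3: (35−1)·0.9² = 34·0.81 = 27.54
Numerator = 93.25; denominator = Σ(nₕ−1) = 140.
s²ₚ = 93.25/140 = 0.6660714... → 0.66607.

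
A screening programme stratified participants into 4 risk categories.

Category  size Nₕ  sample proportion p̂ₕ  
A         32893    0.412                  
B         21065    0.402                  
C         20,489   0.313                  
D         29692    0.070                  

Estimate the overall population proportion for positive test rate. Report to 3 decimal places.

0.293

Wₕ = Nₕ/N with N = 104139: 0.3159, 0.2023, 0.1967, 0.2851.
p̂_st = 0.3159·0.412 + 0.2023·0.402 + 0.1967·0.313 + 0.2851·0.070 ≈ 0.29299... → 0.293.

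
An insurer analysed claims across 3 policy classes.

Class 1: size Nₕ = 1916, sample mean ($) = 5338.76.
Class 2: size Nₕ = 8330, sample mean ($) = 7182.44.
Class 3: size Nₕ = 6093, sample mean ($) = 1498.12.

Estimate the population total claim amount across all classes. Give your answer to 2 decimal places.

79186834.52

Population total = Σ Nₕ·x̄ₕ (each stratum's size times its mean).
1916·5338.76 + 8330·7182.44 + 6093·1498.12 = 10229064.16 + 59829725.2 + 9128045.16 = 79186834.52.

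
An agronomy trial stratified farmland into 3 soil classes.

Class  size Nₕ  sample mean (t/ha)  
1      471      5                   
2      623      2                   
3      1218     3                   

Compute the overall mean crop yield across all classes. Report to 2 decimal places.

3.14

N = 2312; weights Wₕ = Nₕ/N = (0.2037, 0.2695, 0.5268).
x̄_st = Σ Wₕ·x̄ₕ = 0.2037·5 + 0.2695·2 + 0.5268·3 ≈ 3.1380...
→ 3.14.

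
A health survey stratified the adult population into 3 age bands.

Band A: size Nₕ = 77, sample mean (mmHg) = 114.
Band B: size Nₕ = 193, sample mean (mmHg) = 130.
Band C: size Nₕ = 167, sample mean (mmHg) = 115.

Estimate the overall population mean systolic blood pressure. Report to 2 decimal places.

N = 437; weights Wₕ = Nₕ/N = (0.1762, 0.4416, 0.3822).
x̄_st = Σ Wₕ·x̄ₕ = 0.1762·114 + 0.4416·130 + 0.3822·115 ≈ 121.4485...
→ 121.45.

121.45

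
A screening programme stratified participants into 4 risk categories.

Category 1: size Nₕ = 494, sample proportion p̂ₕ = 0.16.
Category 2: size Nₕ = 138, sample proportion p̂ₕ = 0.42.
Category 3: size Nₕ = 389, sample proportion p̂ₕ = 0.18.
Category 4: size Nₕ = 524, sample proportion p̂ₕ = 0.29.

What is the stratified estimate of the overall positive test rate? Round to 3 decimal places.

0.232

N = 494 + 138 + 389 + 524 = 1545.
Overall proportion = Σ (Nₕ/N)·p̂ₕ.
Σ Nₕp̂ₕ = 79.04 + 57.96 + 70.02 + 151.96 = 358.98.
358.98 / 1545 = 0.23235... → 0.232.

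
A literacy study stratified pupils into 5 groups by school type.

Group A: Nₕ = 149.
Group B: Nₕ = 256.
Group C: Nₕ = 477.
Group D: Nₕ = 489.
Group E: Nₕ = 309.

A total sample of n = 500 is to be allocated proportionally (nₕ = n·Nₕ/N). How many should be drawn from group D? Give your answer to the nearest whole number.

146

Share of group D = 489/1680 = 0.29107.
Allocate 500 × 0.29107 = 145.536... → 146.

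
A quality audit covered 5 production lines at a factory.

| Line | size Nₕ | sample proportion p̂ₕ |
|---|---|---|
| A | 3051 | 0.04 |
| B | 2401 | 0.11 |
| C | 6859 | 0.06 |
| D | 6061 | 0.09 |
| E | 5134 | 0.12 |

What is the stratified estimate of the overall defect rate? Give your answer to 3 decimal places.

Wₕ = Nₕ/N with N = 23506: 0.1298, 0.1021, 0.2918, 0.2578, 0.2184.
p̂_st = 0.1298·0.04 + 0.1021·0.11 + 0.2918·0.06 + 0.2578·0.09 + 0.2184·0.12 ≈ 0.08335... → 0.083.

0.083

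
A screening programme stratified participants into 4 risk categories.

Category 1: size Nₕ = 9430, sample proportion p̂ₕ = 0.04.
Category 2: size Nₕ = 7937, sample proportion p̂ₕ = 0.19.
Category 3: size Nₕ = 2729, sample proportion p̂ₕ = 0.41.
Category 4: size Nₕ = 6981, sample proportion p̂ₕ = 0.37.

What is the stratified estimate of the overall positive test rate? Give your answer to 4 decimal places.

0.2063

N = 9430 + 7937 + 2729 + 6981 = 27077.
Overall proportion = Σ (Nₕ/N)·p̂ₕ.
Σ Nₕp̂ₕ = 377.2 + 1508.03 + 1118.89 + 2582.97 = 5587.09.
5587.09 / 27077 = 0.206341... → 0.2063.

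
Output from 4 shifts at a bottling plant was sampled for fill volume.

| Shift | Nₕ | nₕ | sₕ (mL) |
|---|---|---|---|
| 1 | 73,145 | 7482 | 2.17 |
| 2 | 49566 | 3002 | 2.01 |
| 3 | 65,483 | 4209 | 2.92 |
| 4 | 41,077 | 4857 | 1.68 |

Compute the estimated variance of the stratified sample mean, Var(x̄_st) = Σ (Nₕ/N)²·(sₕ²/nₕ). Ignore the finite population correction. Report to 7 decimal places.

N = 229271; Wₕ = Nₕ/N.
shift 1: (73145/229271)²·2.17²/7482 = 0.0000640579
shift 2: (49566/229271)²·2.01²/3002 = 0.0000629000
shift 3: (65483/229271)²·2.92²/4209 = 0.0001652516
shift 4: (41077/229271)²·1.68²/4857 = 0.0000186530
Sum = 0.0003108626 → 0.0003109.

0.0003109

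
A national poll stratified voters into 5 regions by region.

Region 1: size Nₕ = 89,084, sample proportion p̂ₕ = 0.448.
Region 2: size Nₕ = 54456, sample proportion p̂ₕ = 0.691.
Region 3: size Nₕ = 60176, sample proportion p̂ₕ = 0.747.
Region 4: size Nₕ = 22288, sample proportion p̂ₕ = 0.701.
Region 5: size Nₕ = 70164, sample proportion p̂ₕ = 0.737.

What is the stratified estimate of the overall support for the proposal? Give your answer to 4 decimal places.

0.6409

N = 89084 + 54456 + 60176 + 22288 + 70164 = 296168.
Overall proportion = Σ (Nₕ/N)·p̂ₕ.
Σ Nₕp̂ₕ = 39909.632 + 37629.096 + 44951.472 + 15623.888 + 51710.868 = 189824.956.
189824.956 / 296168 = 0.640937... → 0.6409.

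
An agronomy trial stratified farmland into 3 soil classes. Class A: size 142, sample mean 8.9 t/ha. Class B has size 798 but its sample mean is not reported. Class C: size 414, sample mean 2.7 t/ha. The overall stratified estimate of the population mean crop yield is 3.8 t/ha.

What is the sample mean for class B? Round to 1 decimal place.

3.5

Σ Nₕx̄ₕ = N·μ, so 798·x̄_B = 1354·3.8 − (142·8.9 + 414·2.7).
= 5145.2 − 2381.6 = 2763.6.
x̄_B = 2763.6 / 798 = 3.463... → 3.5.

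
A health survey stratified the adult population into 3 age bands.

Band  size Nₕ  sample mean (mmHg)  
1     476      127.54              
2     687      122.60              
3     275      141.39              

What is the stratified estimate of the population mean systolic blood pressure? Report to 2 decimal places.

N = 476 + 687 + 275 = 1438.
The stratified mean weights each stratum mean by its population share Nₕ/N.
Σ Nₕx̄ₕ = 476·127.54 + 687·122.60 + 275·141.39 = 60709.04 + 84226.2 + 38882.25 = 183817.49.
Divide by N: 183817.49 / 1438 = 127.8286... → 127.83.

127.83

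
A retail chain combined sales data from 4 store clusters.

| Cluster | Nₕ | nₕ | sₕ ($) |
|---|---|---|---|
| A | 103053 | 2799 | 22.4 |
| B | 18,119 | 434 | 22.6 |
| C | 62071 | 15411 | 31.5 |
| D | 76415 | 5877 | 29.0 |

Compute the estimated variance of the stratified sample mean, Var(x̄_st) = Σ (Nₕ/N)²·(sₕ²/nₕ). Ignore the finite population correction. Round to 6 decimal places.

N = 259658. Term for each stratum: Wₕ²sₕ²/nₕ.
Var(x̄_st) = 0.028236509 + 0.005730496 + 0.003679293 + 0.012393504 = 0.050039802 → 0.050040.

0.050040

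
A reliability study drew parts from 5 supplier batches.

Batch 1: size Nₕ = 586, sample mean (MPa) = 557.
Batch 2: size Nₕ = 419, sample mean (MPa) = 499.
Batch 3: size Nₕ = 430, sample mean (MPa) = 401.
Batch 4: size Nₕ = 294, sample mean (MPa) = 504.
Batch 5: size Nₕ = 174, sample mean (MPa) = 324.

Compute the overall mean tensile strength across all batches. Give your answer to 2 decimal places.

N = 1903; weights Wₕ = Nₕ/N = (0.3079, 0.2202, 0.2260, 0.1545, 0.0914).
x̄_st = Σ Wₕ·x̄ₕ = 0.3079·557 + 0.2202·499 + 0.2260·401 + 0.1545·504 + 0.0914·324 ≈ 479.4877...
→ 479.49.

479.49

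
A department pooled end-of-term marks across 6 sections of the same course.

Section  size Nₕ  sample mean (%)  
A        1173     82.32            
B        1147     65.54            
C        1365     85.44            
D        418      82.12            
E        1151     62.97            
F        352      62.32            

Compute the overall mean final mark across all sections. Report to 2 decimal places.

x̄_st = (Σ Nₕx̄ₕ) / (Σ Nₕ) = (1173·82.32 + 1147·65.54 + 1365·85.44 + 418·82.12 + 1151·62.97 + 352·62.32) / 5606
= 417102.61 / 5606 = 74.4029... → 74.40.

74.40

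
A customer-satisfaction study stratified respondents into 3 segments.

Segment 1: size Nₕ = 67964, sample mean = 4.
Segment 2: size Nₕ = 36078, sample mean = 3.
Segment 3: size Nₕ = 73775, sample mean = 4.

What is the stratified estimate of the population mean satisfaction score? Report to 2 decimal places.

3.80

N = 67964 + 36078 + 73775 = 177817.
Overall mean = Σ (Nₕ/N)·x̄ₕ — weight by population share, not a simple average.
Σ Nₕx̄ₕ = 67964·4 + 36078·3 + 73775·4 = 271856 + 108234 + 295100 = 675190.
Divide by N: 675190 / 177817 = 3.7971... → 3.80.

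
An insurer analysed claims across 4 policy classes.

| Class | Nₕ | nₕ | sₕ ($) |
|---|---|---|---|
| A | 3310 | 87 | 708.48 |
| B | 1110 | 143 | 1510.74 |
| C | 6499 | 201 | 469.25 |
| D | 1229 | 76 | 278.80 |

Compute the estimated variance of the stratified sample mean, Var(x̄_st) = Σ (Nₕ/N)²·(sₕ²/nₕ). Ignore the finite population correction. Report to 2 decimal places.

885.60

N = 12148; Wₕ = Nₕ/N.
class A: (3310/12148)²·708.48²/87 = 428.33381
class B: (1110/12148)²·1510.74²/143 = 133.25386
class C: (6499/12148)²·469.25²/201 = 313.54221
class D: (1229/12148)²·278.80²/76 = 10.46806
Sum = 885.59794 → 885.60.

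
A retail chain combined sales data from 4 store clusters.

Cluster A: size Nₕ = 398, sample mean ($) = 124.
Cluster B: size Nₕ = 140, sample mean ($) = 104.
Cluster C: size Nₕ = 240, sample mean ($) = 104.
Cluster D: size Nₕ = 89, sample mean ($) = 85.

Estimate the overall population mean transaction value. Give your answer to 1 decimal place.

N = 867; weights Wₕ = Nₕ/N = (0.4591, 0.1615, 0.2768, 0.1027).
x̄_st = Σ Wₕ·x̄ₕ = 0.4591·124 + 0.1615·104 + 0.2768·104 + 0.1027·85 ≈ 111.231...
→ 111.2.

111.2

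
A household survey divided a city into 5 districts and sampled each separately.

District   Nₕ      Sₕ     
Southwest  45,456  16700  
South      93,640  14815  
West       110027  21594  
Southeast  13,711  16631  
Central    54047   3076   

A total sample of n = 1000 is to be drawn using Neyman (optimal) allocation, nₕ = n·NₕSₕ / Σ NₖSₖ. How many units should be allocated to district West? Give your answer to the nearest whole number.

483

Σ NₕSₕ = 45456·16700 + 93640·14815 + 110027·21594 + 13711·16631 + 54047·3076 = 4916591051.
Share for West: 2375923038/4916591051 = 0.48325.
n_West = 1000 × 0.48325 = 483.246... → 483.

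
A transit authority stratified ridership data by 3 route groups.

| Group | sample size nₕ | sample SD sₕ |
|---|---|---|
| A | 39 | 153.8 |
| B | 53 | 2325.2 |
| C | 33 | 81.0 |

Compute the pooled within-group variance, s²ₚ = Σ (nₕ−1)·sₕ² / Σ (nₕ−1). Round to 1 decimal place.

2313522.0

Degrees of freedom: 38 + 52 + 32 = 122.
Σ(nₕ−1)sₕ² = 38·23654.44 + 52·5406555.04 + 32·6561 = 282249682.8.
s²ₚ = 282249682.8 / 122 = 2313521.990... → 2313522.0.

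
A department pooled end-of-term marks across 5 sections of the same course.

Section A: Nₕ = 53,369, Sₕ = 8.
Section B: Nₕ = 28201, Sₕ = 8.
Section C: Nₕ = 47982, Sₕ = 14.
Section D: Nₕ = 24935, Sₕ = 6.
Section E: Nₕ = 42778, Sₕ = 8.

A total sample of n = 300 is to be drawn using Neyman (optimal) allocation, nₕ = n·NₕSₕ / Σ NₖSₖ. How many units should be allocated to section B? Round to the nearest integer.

A: NₕSₕ = 53369·8 = 426952
B: NₕSₕ = 28201·8 = 225608
C: NₕSₕ = 47982·14 = 671748
D: NₕSₕ = 24935·6 = 149610
E: NₕSₕ = 42778·8 = 342224
Σ NₕSₕ = 1816142.
n_B = 300·225608/1816142 = 37.267... → 37.

37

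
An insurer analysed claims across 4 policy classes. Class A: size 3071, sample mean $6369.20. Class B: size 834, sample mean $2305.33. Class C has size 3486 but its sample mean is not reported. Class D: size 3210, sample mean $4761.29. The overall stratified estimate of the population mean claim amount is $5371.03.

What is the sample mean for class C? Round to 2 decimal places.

N = 3071 + 834 + 3486 + 3210 = 10601.
Overall total = μ·N = 5371.03·10601 = 56938289.03.
Subtract the known strata: 3071·6369.20 + 834·2305.33 + 3210·4761.29 = 36766199.32.
Remaining total for class C: 56938289.03 − 36766199.32 = 20172089.71.
Divide by its size: 20172089.71 / 3486 = 5786.6006... → 5786.60.

5786.60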